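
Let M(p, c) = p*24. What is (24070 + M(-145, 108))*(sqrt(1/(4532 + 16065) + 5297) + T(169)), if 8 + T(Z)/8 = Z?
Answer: 26519920 + 20590*sqrt(2247180279070)/20597 ≈ 2.8018e+7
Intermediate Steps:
T(Z) = -64 + 8*Z
M(p, c) = 24*p
(24070 + M(-145, 108))*(sqrt(1/(4532 + 16065) + 5297) + T(169)) = (24070 + 24*(-145))*(sqrt(1/(4532 + 16065) + 5297) + (-64 + 8*169)) = (24070 - 3480)*(sqrt(1/20597 + 5297) + (-64 + 1352)) = 20590*(sqrt(1/20597 + 5297) + 1288) = 20590*(sqrt(109102310/20597) + 1288) = 20590*(sqrt(2247180279070)/20597 + 1288) = 20590*(1288 + sqrt(2247180279070)/20597) = 26519920 + 20590*sqrt(2247180279070)/20597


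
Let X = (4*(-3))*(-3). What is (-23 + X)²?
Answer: 169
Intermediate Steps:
X = 36 (X = -12*(-3) = 36)
(-23 + X)² = (-23 + 36)² = 13² = 169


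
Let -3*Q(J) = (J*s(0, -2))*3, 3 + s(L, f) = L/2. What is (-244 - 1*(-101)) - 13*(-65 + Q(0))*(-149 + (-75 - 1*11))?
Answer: -198718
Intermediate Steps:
s(L, f) = -3 + L/2
Q(J) = 3*J (Q(J) = -J*(-3 + (½)*0)*3/3 = -J*(-3 + 0)*3/3 = -J*(-3)*3/3 = -(-3*J)*3/3 = -(-3)*J = 3*J)
(-244 - 1*(-101)) - 13*(-65 + Q(0))*(-149 + (-75 - 1*11)) = (-244 - 1*(-101)) - 13*(-65 + 3*0)*(-149 + (-75 - 1*11)) = (-244 + 101) - 13*(-65 + 0)*(-149 + (-75 - 11)) = -143 - (-845)*(-149 - 86) = -143 - (-845)*(-235) = -143 - 13*15275 = -143 - 198575 = -198718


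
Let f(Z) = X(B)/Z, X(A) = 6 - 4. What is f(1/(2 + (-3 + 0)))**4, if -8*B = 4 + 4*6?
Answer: 16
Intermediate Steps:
B = -7/2 (B = -(4 + 4*6)/8 = -(4 + 24)/8 = -1/8*28 = -7/2 ≈ -3.5000)
X(A) = 2
f(Z) = 2/Z
f(1/(2 + (-3 + 0)))**4 = (2/(1/(2 + (-3 + 0))))**4 = (2/(1/(2 - 3)))**4 = (2/(1/(-1)))**4 = (2/(-1))**4 = (2*(-1))**4 = (-2)**4 = 16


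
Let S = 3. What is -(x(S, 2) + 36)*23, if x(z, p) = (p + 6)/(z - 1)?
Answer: -920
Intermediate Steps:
x(z, p) = (6 + p)/(-1 + z)
-(x(S, 2) + 36)*23 = -((6 + 2)/(-1 + 3) + 36)*23 = -(8/2 + 36)*23 = -((½)*8 + 36)*23 = -(4 + 36)*23 = -40*23 = -1*920 = -920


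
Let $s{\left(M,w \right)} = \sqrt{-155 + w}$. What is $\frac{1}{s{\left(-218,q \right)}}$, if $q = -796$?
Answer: $- \frac{i \sqrt{951}}{951} \approx - 0.032427 i$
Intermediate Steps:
$\frac{1}{s{\left(-218,q \right)}} = \frac{1}{\sqrt{-155 - 796}} = \frac{1}{\sqrt{-951}} = \frac{1}{i \sqrt{951}} = - \frac{i \sqrt{951}}{951}$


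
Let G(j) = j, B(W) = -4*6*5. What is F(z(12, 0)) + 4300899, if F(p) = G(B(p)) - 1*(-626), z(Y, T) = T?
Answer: 4301405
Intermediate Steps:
B(W) = -120 (B(W) = -24*5 = -120)
F(p) = 506 (F(p) = -120 - 1*(-626) = -120 + 626 = 506)
F(z(12, 0)) + 4300899 = 506 + 4300899 = 4301405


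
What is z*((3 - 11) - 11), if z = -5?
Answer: 95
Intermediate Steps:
z*((3 - 11) - 11) = -5*((3 - 11) - 11) = -5*(-8 - 11) = -5*(-19) = 95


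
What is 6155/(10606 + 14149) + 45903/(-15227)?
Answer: -208521316/75388877 ≈ -2.7659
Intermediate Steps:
6155/(10606 + 14149) + 45903/(-15227) = 6155/24755 + 45903*(-1/15227) = 6155*(1/24755) - 45903/15227 = 1231/4951 - 45903/15227 = -208521316/75388877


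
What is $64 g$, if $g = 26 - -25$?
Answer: $3264$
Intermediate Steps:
$g = 51$ ($g = 26 + 25 = 51$)
$64 g = 64 \cdot 51 = 3264$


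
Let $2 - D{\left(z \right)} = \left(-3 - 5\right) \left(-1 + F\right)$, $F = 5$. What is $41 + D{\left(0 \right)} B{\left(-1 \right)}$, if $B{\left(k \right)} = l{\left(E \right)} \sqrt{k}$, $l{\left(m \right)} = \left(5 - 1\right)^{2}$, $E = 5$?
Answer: $41 + 544 i \approx 41.0 + 544.0 i$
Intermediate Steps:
$D{\left(z \right)} = 34$ ($D{\left(z \right)} = 2 - \left(-3 - 5\right) \left(-1 + 5\right) = 2 - \left(-8\right) 4 = 2 - -32 = 2 + 32 = 34$)
$l{\left(m \right)} = 16$ ($l{\left(m \right)} = 4^{2} = 16$)
$B{\left(k \right)} = 16 \sqrt{k}$
$41 + D{\left(0 \right)} B{\left(-1 \right)} = 41 + 34 \cdot 16 \sqrt{-1} = 41 + 34 \cdot 16 i = 41 + 544 i$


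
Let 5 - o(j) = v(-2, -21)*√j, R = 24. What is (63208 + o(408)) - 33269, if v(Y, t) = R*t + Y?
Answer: 29944 + 1012*√102 ≈ 40165.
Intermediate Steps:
v(Y, t) = Y + 24*t (v(Y, t) = 24*t + Y = Y + 24*t)
o(j) = 5 + 506*√j (o(j) = 5 - (-2 + 24*(-21))*√j = 5 - (-2 - 504)*√j = 5 - (-506)*√j = 5 + 506*√j)
(63208 + o(408)) - 33269 = (63208 + (5 + 506*√408)) - 33269 = (63208 + (5 + 506*(2*√102))) - 33269 = (63208 + (5 + 1012*√102)) - 33269 = (63213 + 1012*√102) - 33269 = 29944 + 1012*√102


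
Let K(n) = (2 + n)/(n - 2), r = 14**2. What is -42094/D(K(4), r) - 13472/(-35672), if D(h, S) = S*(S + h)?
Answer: -1245045/1774682 ≈ -0.70156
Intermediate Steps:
r = 196
K(n) = (2 + n)/(-2 + n)
-42094/D(K(4), r) - 13472/(-35672) = -42094*1/(196*(196 + (2 + 4)/(-2 + 4))) - 13472/(-35672) = -42094*1/(196*(196 + 6/2)) - 13472*(-1/35672) = -42094*1/(196*(196 + (1/2)*6)) + 1684/4459 = -42094*1/(196*(196 + 3)) + 1684/4459 = -42094/(196*199) + 1684/4459 = -42094/39004 + 1684/4459 = -42094*1/39004 + 1684/4459 = -21047/19502 + 1684/4459 = -1245045/1774682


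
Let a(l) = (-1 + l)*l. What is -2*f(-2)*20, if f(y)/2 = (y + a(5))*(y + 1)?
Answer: 1440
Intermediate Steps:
a(l) = l*(-1 + l)
f(y) = 2*(1 + y)*(20 + y) (f(y) = 2*((y + 5*(-1 + 5))*(y + 1)) = 2*((y + 5*4)*(1 + y)) = 2*((y + 20)*(1 + y)) = 2*((20 + y)*(1 + y)) = 2*((1 + y)*(20 + y)) = 2*(1 + y)*(20 + y))
-2*f(-2)*20 = -2*(40 + 2*(-2)**2 + 42*(-2))*20 = -2*(40 + 2*4 - 84)*20 = -2*(40 + 8 - 84)*20 = -2*(-36)*20 = 72*20 = 1440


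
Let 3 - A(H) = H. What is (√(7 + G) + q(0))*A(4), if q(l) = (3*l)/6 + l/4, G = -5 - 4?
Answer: -I*√2 ≈ -1.4142*I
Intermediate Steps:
A(H) = 3 - H
G = -9
q(l) = 3*l/4 (q(l) = (3*l)*(⅙) + l*(¼) = l/2 + l/4 = 3*l/4)
(√(7 + G) + q(0))*A(4) = (√(7 - 9) + (¾)*0)*(3 - 1*4) = (√(-2) + 0)*(3 - 4) = (I*√2 + 0)*(-1) = (I*√2)*(-1) = -I*√2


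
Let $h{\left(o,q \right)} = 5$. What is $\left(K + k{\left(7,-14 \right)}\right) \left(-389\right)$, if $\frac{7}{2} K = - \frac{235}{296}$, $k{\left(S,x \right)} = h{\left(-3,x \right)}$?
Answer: $- \frac{1923605}{1036} \approx -1856.8$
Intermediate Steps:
$k{\left(S,x \right)} = 5$
$K = - \frac{235}{1036}$ ($K = \frac{2 \left(- \frac{235}{296}\right)}{7} = \frac{2 \left(\left(-235\right) \frac{1}{296}\right)}{7} = \frac{2}{7} \left(- \frac{235}{296}\right) = - \frac{235}{1036} \approx -0.22683$)
$\left(K + k{\left(7,-14 \right)}\right) \left(-389\right) = \left(- \frac{235}{1036} + 5\right) \left(-389\right) = \frac{4945}{1036} \left(-389\right) = - \frac{1923605}{1036}$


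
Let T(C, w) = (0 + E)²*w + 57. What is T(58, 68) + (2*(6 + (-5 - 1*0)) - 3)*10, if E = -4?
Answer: 1135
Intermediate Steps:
T(C, w) = 57 + 16*w (T(C, w) = (0 - 4)²*w + 57 = (-4)²*w + 57 = 16*w + 57 = 57 + 16*w)
T(58, 68) + (2*(6 + (-5 - 1*0)) - 3)*10 = (57 + 16*68) + (2*(6 + (-5 - 1*0)) - 3)*10 = (57 + 1088) + (2*(6 + (-5 + 0)) - 3)*10 = 1145 + (2*(6 - 5) - 3)*10 = 1145 + (2*1 - 3)*10 = 1145 + (2 - 3)*10 = 1145 - 1*10 = 1145 - 10 = 1135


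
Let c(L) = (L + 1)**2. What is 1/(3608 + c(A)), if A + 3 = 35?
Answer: 1/4697 ≈ 0.00021290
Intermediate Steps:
A = 32 (A = -3 + 35 = 32)
c(L) = (1 + L)**2
1/(3608 + c(A)) = 1/(3608 + (1 + 32)**2) = 1/(3608 + 33**2) = 1/(3608 + 1089) = 1/4697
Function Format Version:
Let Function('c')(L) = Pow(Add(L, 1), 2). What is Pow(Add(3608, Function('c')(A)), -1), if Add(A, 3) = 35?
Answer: Rational(1, 4697) ≈ 0.00021290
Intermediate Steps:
A = 32 (A = Add(-3, 35) = 32)
Function('c')(L) = Pow(Add(1, L), 2)
Pow(Add(3608, Function('c')(A)), -1) = Pow(Add(3608, Pow(Add(1, 32), 2)), -1) = Pow(Add(3608, Pow(33, 2)), -1) = Pow(Add(3608, 1089), -1) = Pow(4697, -1) = Rational(1, 4697)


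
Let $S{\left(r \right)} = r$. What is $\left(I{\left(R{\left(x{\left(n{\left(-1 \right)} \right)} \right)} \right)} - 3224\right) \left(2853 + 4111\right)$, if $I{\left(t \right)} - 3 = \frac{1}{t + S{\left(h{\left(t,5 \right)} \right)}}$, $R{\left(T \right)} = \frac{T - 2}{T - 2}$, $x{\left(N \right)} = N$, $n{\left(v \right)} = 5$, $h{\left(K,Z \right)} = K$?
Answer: $-22427562$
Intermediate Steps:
$R{\left(T \right)} = 1$ ($R{\left(T \right)} = \frac{-2 + T}{-2 + T} = 1$)
$I{\left(t \right)} = 3 + \frac{1}{2 t}$ ($I{\left(t \right)} = 3 + \frac{1}{t + t} = 3 + \frac{1}{2 t}$)
$\left(I{\left(R{\left(x{\left(n{\left(-1 \right)} \right)} \right)} \right)} - 3224\right) \left(2853 + 4111\right) = \left(\left(3 + \frac{1}{2 \cdot 1}\right) - 3224\right) \left(2853 + 4111\right) = \left(\left(3 + \frac{1}{2} \cdot 1\right) - 3224\right) 6964 = \left(\left(3 + \frac{1}{2}\right) - 3224\right) 6964 = \left(\frac{7}{2} - 3224\right) 6964 = \left(- \frac{6441}{2}\right) 6964 = -22427562$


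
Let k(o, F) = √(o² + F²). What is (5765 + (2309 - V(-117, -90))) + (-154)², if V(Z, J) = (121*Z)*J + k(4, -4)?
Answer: -1242340 - 4*√2 ≈ -1.2423e+6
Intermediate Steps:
k(o, F) = √(F² + o²)
V(Z, J) = 4*√2 + 121*J*Z (V(Z, J) = (121*Z)*J + √((-4)² + 4²) = 121*J*Z + √(16 + 16) = 121*J*Z + √32 = 121*J*Z + 4*√2 = 4*√2 + 121*J*Z)
(5765 + (2309 - V(-117, -90))) + (-154)² = (5765 + (2309 - (4*√2 + 121*(-90)*(-117)))) + (-154)² = (5765 + (2309 - (4*√2 + 1274130))) + 23716 = (5765 + (2309 - (1274130 + 4*√2))) + 23716 = (5765 + (2309 + (-1274130 - 4*√2))) + 23716 = (5765 + (-1271821 - 4*√2)) + 23716 = (-1266056 - 4*√2) + 23716 = -1242340 - 4*√2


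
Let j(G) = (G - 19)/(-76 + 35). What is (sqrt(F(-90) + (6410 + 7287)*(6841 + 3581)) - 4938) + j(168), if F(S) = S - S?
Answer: -202607/41 + 3*sqrt(15861126) ≈ 7006.2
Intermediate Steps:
F(S) = 0
j(G) = 19/41 - G/41 (j(G) = (-19 + G)/(-41) = (-19 + G)*(-1/41) = 19/41 - G/41)
(sqrt(F(-90) + (6410 + 7287)*(6841 + 3581)) - 4938) + j(168) = (sqrt(0 + (6410 + 7287)*(6841 + 3581)) - 4938) + (19/41 - 1/41*168) = (sqrt(0 + 13697*10422) - 4938) + (19/41 - 168/41) = (sqrt(0 + 142750134) - 4938) - 149/41 = (sqrt(142750134) - 4938) - 149/41 = (3*sqrt(15861126) - 4938) - 149/41 = (-4938 + 3*sqrt(15861126)) - 149/41 = -202607/41 + 3*sqrt(15861126)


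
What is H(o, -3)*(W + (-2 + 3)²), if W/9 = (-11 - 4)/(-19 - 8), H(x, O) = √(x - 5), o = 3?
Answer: 6*I*√2 ≈ 8.4853*I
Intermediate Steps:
H(x, O) = √(-5 + x)
W = 5 (W = 9*((-11 - 4)/(-19 - 8)) = 9*(-15/(-27)) = 9*(-15*(-1/27)) = 9*(5/9) = 5)
H(o, -3)*(W + (-2 + 3)²) = √(-5 + 3)*(5 + (-2 + 3)²) = √(-2)*(5 + 1²) = (I*√2)*(5 + 1) = (I*√2)*6 = 6*I*√2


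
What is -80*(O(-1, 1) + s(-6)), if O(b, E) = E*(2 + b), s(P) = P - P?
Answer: -80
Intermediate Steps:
s(P) = 0
-80*(O(-1, 1) + s(-6)) = -80*(1*(2 - 1) + 0) = -80*(1*1 + 0) = -80*(1 + 0) = -80*1 = -80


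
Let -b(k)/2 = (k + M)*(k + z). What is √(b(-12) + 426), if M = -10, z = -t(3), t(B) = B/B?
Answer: I*√146 ≈ 12.083*I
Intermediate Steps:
t(B) = 1
z = -1 (z = -1*1 = -1)
b(k) = -2*(-1 + k)*(-10 + k) (b(k) = -2*(k - 10)*(k - 1) = -2*(-10 + k)*(-1 + k) = -2*(-1 + k)*(-10 + k))
√(b(-12) + 426) = √((-20 - 2*(-12)² + 22*(-12)) + 426) = √((-20 - 2*144 - 264) + 426) = √((-20 - 288 - 264) + 426) = √(-572 + 426) = √(-146) = I*√146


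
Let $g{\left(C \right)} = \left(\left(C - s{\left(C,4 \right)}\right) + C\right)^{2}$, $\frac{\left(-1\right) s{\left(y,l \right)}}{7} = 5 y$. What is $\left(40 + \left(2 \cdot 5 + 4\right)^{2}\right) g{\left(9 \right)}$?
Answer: $26169804$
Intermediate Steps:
$s{\left(y,l \right)} = - 35 y$ ($s{\left(y,l \right)} = - 7 \cdot 5 y = - 35 y$)
$g{\left(C \right)} = 1369 C^{2}$ ($g{\left(C \right)} = \left(\left(C - - 35 C\right) + C\right)^{2} = \left(\left(C + 35 C\right) + C\right)^{2} = \left(36 C + C\right)^{2} = \left(37 C\right)^{2} = 1369 C^{2}$)
$\left(40 + \left(2 \cdot 5 + 4\right)^{2}\right) g{\left(9 \right)} = \left(40 + \left(2 \cdot 5 + 4\right)^{2}\right) 1369 \cdot 9^{2} = \left(40 + \left(10 + 4\right)^{2}\right) 1369 \cdot 81 = \left(40 + 14^{2}\right) 110889 = \left(40 + 196\right) 110889 = 236 \cdot 110889 = 26169804$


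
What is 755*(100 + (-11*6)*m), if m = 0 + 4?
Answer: -123820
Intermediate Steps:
m = 4
755*(100 + (-11*6)*m) = 755*(100 - 11*6*4) = 755*(100 - 66*4) = 755*(100 - 264) = 755*(-164) = -123820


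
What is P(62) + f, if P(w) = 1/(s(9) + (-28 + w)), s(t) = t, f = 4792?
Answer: 206057/43 ≈ 4792.0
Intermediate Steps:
P(w) = 1/(-19 + w) (P(w) = 1/(9 + (-28 + w)) = 1/(-19 + w))
P(62) + f = 1/(-19 + 62) + 4792 = 1/43 + 4792 = 206057/43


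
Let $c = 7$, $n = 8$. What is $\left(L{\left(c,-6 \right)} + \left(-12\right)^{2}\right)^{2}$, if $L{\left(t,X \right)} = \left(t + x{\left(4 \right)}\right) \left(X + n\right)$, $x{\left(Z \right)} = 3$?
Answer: $26896$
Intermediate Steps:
$L{\left(t,X \right)} = \left(3 + t\right) \left(8 + X\right)$ ($L{\left(t,X \right)} = \left(t + 3\right) \left(X + 8\right) = \left(3 + t\right) \left(8 + X\right)$)
$\left(L{\left(c,-6 \right)} + \left(-12\right)^{2}\right)^{2} = \left(\left(24 + 3 \left(-6\right) + 8 \cdot 7 - 42\right) + \left(-12\right)^{2}\right)^{2} = \left(\left(24 - 18 + 56 - 42\right) + 144\right)^{2} = \left(20 + 144\right)^{2} = 164^{2} = 26896$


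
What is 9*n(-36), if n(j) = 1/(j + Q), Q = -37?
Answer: -9/73 ≈ -0.12329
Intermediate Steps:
n(j) = 1/(-37 + j) (n(j) = 1/(j - 37) = 1/(-37 + j))
9*n(-36) = 9/(-37 - 36) = 9/(-73) = 9*(-1/73) = -9/73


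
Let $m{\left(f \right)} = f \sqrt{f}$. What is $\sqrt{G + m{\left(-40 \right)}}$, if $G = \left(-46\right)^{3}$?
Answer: $2 \sqrt{-24334 - 20 i \sqrt{10}} \approx 0.40544 - 311.99 i$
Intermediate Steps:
$m{\left(f \right)} = f^{\frac{3}{2}}$
$G = -97336$
$\sqrt{G + m{\left(-40 \right)}} = \sqrt{-97336 + \left(-40\right)^{\frac{3}{2}}} = \sqrt{-97336 - 80 i \sqrt{10}}$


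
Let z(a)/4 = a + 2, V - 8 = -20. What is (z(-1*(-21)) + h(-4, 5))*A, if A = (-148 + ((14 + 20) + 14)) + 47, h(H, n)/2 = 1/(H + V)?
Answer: -38955/8 ≈ -4869.4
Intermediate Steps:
V = -12 (V = 8 - 20 = -12)
h(H, n) = 2/(-12 + H) (h(H, n) = 2/(H - 12) = 2/(-12 + H))
A = -53 (A = (-148 + (34 + 14)) + 47 = (-148 + 48) + 47 = -100 + 47 = -53)
z(a) = 8 + 4*a (z(a) = 4*(a + 2) = 4*(2 + a) = 8 + 4*a)
(z(-1*(-21)) + h(-4, 5))*A = ((8 + 4*(-1*(-21))) + 2/(-12 - 4))*(-53) = ((8 + 4*21) + 2/(-16))*(-53) = ((8 + 84) + 2*(-1/16))*(-53) = (92 - ⅛)*(-53) = (735/8)*(-53) = -38955/8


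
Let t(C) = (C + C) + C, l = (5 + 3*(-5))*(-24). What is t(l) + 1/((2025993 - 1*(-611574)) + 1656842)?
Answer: 3091974481/4294409 ≈ 720.00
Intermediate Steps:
l = 240 (l = (5 - 15)*(-24) = -10*(-24) = 240)
t(C) = 3*C (t(C) = 2*C + C = 3*C)
t(l) + 1/((2025993 - 1*(-611574)) + 1656842) = 3*240 + 1/((2025993 - 1*(-611574)) + 1656842) = 720 + 1/((2025993 + 611574) + 1656842) = 720 + 1/(2637567 + 1656842) = 720 + 1/4294409 = 3091974481/4294409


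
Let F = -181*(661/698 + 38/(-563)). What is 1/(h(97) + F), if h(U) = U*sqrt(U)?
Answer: 24583289843986/137029398280091427 + 14979570773572*sqrt(97)/137029398280091427 ≈ 0.0012560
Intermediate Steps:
h(U) = U**(3/2)
F = -62557039/392974 (F = -181*(661*(1/698) + 38*(-1/563)) = -181*(661/698 - 38/563) = -181*345619/392974 = -62557039/392974 ≈ -159.19)
1/(h(97) + F) = 1/(97**(3/2) - 62557039/392974) = 1/(97*sqrt(97) - 62557039/392974) = 1/(-62557039/392974 + 97*sqrt(97))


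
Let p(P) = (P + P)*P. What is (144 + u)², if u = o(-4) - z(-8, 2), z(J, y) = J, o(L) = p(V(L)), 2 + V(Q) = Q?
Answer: 50176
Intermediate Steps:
V(Q) = -2 + Q
p(P) = 2*P² (p(P) = (2*P)*P = 2*P²)
o(L) = 2*(-2 + L)²
u = 80 (u = 2*(-2 - 4)² - 1*(-8) = 2*(-6)² + 8 = 2*36 + 8 = 72 + 8 = 80)
(144 + u)² = (144 + 80)² = 224² = 50176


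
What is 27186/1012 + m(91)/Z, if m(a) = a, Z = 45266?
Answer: 514504/19151 ≈ 26.866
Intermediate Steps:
27186/1012 + m(91)/Z = 27186/1012 + 91/45266 = 27186*(1/1012) + 91*(1/45266) = 591/22 + 7/3482 = 514504/19151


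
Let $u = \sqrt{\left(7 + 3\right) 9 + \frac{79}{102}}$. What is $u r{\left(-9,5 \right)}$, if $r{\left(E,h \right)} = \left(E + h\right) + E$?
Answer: $- \frac{13 \sqrt{944418}}{102} \approx -123.86$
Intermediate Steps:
$r{\left(E,h \right)} = h + 2 E$
$u = \frac{\sqrt{944418}}{102}$ ($u = \sqrt{10 \cdot 9 + 79 \cdot \frac{1}{102}} = \sqrt{90 + \frac{79}{102}} = \sqrt{\frac{9259}{102}} = \frac{\sqrt{944418}}{102} \approx 9.5276$)
$u r{\left(-9,5 \right)} = \frac{\sqrt{944418}}{102} \left(5 + 2 \left(-9\right)\right) = \frac{\sqrt{944418}}{102} \left(5 - 18\right) = \frac{\sqrt{944418}}{102} \left(-13\right) = - \frac{13 \sqrt{944418}}{102}$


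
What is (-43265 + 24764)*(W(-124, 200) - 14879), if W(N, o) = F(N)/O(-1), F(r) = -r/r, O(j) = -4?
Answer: 1101087015/4 ≈ 2.7527e+8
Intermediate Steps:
F(r) = -1 (F(r) = -1*1 = -1)
W(N, o) = ¼ (W(N, o) = -1/(-4) = -1*(-¼) = ¼)
(-43265 + 24764)*(W(-124, 200) - 14879) = (-43265 + 24764)*(¼ - 14879) = -18501*(-59515/4) = 1101087015/4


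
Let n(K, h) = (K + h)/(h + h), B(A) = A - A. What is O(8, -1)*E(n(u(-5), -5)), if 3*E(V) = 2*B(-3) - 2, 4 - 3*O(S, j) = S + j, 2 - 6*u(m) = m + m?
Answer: 2/3 ≈ 0.66667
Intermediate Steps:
u(m) = 1/3 - m/3 (u(m) = 1/3 - (m + m)/6 = 1/3 - m/3)
B(A) = 0
O(S, j) = 4/3 - S/3 - j/3 (O(S, j) = 4/3 - (S + j)/3 = 4/3 + (-S/3 - j/3) = 4/3 - S/3 - j/3)
n(K, h) = (K + h)/(2*h) (n(K, h) = (K + h)/((2*h)) = (K + h)*(1/(2*h)) = (K + h)/(2*h))
E(V) = -2/3 (E(V) = (2*0 - 2)/3 = (0 - 2)/3 = (1/3)*(-2) = -2/3)
O(8, -1)*E(n(u(-5), -5)) = (4/3 - 1/3*8 - 1/3*(-1))*(-2/3) = (4/3 - 8/3 + 1/3)*(-2/3) = -1*(-2/3) = 2/3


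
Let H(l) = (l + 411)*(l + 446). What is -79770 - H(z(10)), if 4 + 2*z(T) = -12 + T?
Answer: -260514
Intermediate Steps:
z(T) = -8 + T/2 (z(T) = -2 + (-12 + T)/2 = -2 + (-6 + T/2) = -8 + T/2)
H(l) = (411 + l)*(446 + l)
-79770 - H(z(10)) = -79770 - (183306 + (-8 + (½)*10)² + 857*(-8 + (½)*10)) = -79770 - (183306 + (-8 + 5)² + 857*(-8 + 5)) = -79770 - (183306 + (-3)² + 857*(-3)) = -79770 - (183306 + 9 - 2571) = -79770 - 1*180744 = -79770 - 180744 = -260514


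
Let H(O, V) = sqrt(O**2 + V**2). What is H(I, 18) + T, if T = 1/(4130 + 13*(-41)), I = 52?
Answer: 1/3597 + 2*sqrt(757) ≈ 55.028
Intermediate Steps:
T = 1/3597 (T = 1/(4130 - 533) = 1/3597 ≈ 0.00027801)
H(I, 18) + T = sqrt(52**2 + 18**2) + 1/3597 = sqrt(2704 + 324) + 1/3597 = sqrt(3028) + 1/3597 = 2*sqrt(757) + 1/3597 = 1/3597 + 2*sqrt(757)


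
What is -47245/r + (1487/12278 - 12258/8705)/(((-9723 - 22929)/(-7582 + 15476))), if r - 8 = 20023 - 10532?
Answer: -11040203009950169/2367860126616180 ≈ -4.6625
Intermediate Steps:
r = 9499 (r = 8 + (20023 - 10532) = 8 + 9491 = 9499)
-47245/r + (1487/12278 - 12258/8705)/(((-9723 - 22929)/(-7582 + 15476))) = -47245/9499 + (1487/12278 - 12258/8705)/(((-9723 - 22929)/(-7582 + 15476))) = -47245*1/9499 + (1487*(1/12278) - 12258*1/8705)/((-32652/7894)) = -47245/9499 + (1487/12278 - 12258/8705)/((-32652*1/7894)) = -47245/9499 - 137559389/(106879990*(-16326/3947)) = -47245/9499 - 137559389/106879990*(-3947/16326) = -47245/9499 + 542946908383/1744922716740 = -11040203009950169/2367860126616180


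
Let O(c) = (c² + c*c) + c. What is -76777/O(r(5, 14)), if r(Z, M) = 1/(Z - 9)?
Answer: 614216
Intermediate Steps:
r(Z, M) = 1/(-9 + Z)
O(c) = c + 2*c² (O(c) = (c² + c²) + c = 2*c² + c = c + 2*c²)
-76777/O(r(5, 14)) = -76777*(-9 + 5)/(1 + 2/(-9 + 5)) = -76777*(-4/(1 + 2/(-4))) = -76777*(-4/(1 + 2*(-¼))) = -76777*(-4/(1 - ½)) = -76777/((-¼*½)) = -76777/(-⅛) = -76777*(-8) = 614216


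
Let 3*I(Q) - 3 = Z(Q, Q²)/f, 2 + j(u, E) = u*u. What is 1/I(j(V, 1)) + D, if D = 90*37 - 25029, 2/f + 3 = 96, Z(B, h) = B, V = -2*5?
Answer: -32982479/1520 ≈ -21699.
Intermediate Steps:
V = -10
f = 2/93 (f = 2/(-3 + 96) = 2/93 ≈ 0.021505)
j(u, E) = -2 + u² (j(u, E) = -2 + u*u = -2 + u²)
D = -21699 (D = 3330 - 25029 = -21699)
I(Q) = 1 + 31*Q/2 (I(Q) = 1 + (Q/(2/93))/3 = 1 + (Q*(93/2))/3 = 1 + (93*Q/2)/3 = 1 + 31*Q/2)
1/I(j(V, 1)) + D = 1/(1 + 31*(-2 + (-10)²)/2) - 21699 = 1/(1 + 31*(-2 + 100)/2) - 21699 = 1/(1 + (31/2)*98) - 21699 = 1/(1 + 1519) - 21699 = 1/1520 - 21699 = -32982479/1520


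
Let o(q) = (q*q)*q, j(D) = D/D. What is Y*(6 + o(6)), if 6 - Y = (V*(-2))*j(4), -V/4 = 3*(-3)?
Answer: 17316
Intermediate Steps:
j(D) = 1
o(q) = q**3 (o(q) = q**2*q = q**3)
V = 36 (V = -12*(-3) = -4*(-9) = 36)
Y = 78 (Y = 6 - 36*(-2) = 6 - (-72) = 6 - 1*(-72) = 6 + 72 = 78)
Y*(6 + o(6)) = 78*(6 + 6**3) = 78*(6 + 216) = 78*222 = 17316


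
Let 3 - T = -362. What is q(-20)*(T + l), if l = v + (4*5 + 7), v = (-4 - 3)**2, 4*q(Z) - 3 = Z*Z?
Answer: 177723/4 ≈ 44431.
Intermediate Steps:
T = 365 (T = 3 - 1*(-362) = 3 + 362 = 365)
q(Z) = 3/4 + Z**2/4 (q(Z) = 3/4 + (Z*Z)/4 = 3/4 + Z**2/4)
v = 49 (v = (-7)**2 = 49)
l = 76 (l = 49 + (4*5 + 7) = 49 + (20 + 7) = 49 + 27 = 76)
q(-20)*(T + l) = (3/4 + (1/4)*(-20)**2)*(365 + 76) = (3/4 + (1/4)*400)*441 = (3/4 + 100)*441 = (403/4)*441 = 177723/4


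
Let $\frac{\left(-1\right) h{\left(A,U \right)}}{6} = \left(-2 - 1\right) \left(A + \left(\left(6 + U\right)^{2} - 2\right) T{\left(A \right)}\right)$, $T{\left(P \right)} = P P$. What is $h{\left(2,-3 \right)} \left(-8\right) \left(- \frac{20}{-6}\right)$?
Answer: $-14400$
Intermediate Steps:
$T{\left(P \right)} = P^{2}$
$h{\left(A,U \right)} = 18 A + 18 A^{2} \left(-2 + \left(6 + U\right)^{2}\right)$ ($h{\left(A,U \right)} = - 6 \left(-2 - 1\right) \left(A + \left(\left(6 + U\right)^{2} - 2\right) A^{2}\right) = - 6 \left(- 3 \left(A + \left(-2 + \left(6 + U\right)^{2}\right) A^{2}\right)\right) = - 6 \left(- 3 \left(A + A^{2} \left(-2 + \left(6 + U\right)^{2}\right)\right)\right) = - 6 \left(- 3 A - 3 A^{2} \left(-2 + \left(6 + U\right)^{2}\right)\right) = 18 A + 18 A^{2} \left(-2 + \left(6 + U\right)^{2}\right)$)
$h{\left(2,-3 \right)} \left(-8\right) \left(- \frac{20}{-6}\right) = 18 \cdot 2 \left(1 - 4 + 2 \left(6 - 3\right)^{2}\right) \left(-8\right) \left(- \frac{20}{-6}\right) = 18 \cdot 2 \left(1 - 4 + 2 \cdot 3^{2}\right) \left(-8\right) \left(\left(-20\right) \left(- \frac{1}{6}\right)\right) = 18 \cdot 2 \left(1 - 4 + 2 \cdot 9\right) \left(-8\right) \frac{10}{3} = 18 \cdot 2 \left(1 - 4 + 18\right) \left(-8\right) \frac{10}{3} = 18 \cdot 2 \cdot 15 \left(-8\right) \frac{10}{3} = 540 \left(-8\right) \frac{10}{3} = \left(-4320\right) \frac{10}{3} = -14400$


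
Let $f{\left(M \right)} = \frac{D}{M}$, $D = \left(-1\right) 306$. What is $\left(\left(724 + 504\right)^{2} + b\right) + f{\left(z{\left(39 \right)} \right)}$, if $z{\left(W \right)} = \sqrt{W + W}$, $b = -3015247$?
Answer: $-1507263 - \frac{51 \sqrt{78}}{13} \approx -1.5073 \cdot 10^{6}$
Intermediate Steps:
$D = -306$
$z{\left(W \right)} = \sqrt{2} \sqrt{W}$ ($z{\left(W \right)} = \sqrt{2 W} = \sqrt{2} \sqrt{W}$)
$f{\left(M \right)} = - \frac{306}{M}$
$\left(\left(724 + 504\right)^{2} + b\right) + f{\left(z{\left(39 \right)} \right)} = \left(\left(724 + 504\right)^{2} - 3015247\right) - \frac{306}{\sqrt{2} \sqrt{39}} = \left(1228^{2} - 3015247\right) - \frac{306}{\sqrt{78}} = \left(1507984 - 3015247\right) - 306 \frac{\sqrt{78}}{78} = -1507263 - \frac{51 \sqrt{78}}{13}$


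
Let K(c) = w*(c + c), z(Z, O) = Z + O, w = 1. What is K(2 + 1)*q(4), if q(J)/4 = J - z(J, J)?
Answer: -96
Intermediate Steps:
z(Z, O) = O + Z
K(c) = 2*c (K(c) = 1*(c + c) = 1*(2*c) = 2*c)
q(J) = -4*J (q(J) = 4*(J - (J + J)) = 4*(J - 2*J) = 4*(-J) = -4*J)
K(2 + 1)*q(4) = (2*(2 + 1))*(-4*4) = (2*3)*(-16) = 6*(-16) = -96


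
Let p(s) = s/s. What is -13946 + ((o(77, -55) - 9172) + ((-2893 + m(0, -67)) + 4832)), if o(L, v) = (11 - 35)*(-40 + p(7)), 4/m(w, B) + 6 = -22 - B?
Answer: -789473/39 ≈ -20243.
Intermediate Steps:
p(s) = 1
m(w, B) = 4/(-28 - B) (m(w, B) = 4/(-6 + (-22 - B)) = 4/(-28 - B))
o(L, v) = 936 (o(L, v) = (11 - 35)*(-40 + 1) = -24*(-39) = 936)
-13946 + ((o(77, -55) - 9172) + ((-2893 + m(0, -67)) + 4832)) = -13946 + ((936 - 9172) + ((-2893 - 4/(28 - 67)) + 4832)) = -13946 + (-8236 + ((-2893 - 4/(-39)) + 4832)) = -13946 + (-8236 + ((-2893 - 4*(-1/39)) + 4832)) = -13946 + (-8236 + ((-2893 + 4/39) + 4832)) = -13946 + (-8236 + (-112823/39 + 4832)) = -13946 + (-8236 + 75625/39) = -13946 - 245579/39 = -789473/39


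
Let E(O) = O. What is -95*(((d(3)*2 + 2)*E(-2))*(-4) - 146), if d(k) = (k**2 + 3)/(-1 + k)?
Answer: 3230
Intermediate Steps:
d(k) = (3 + k**2)/(-1 + k)
-95*(((d(3)*2 + 2)*E(-2))*(-4) - 146) = -95*(((((3 + 3**2)/(-1 + 3))*2 + 2)*(-2))*(-4) - 146) = -95*(((((3 + 9)/2)*2 + 2)*(-2))*(-4) - 146) = -95*(((((1/2)*12)*2 + 2)*(-2))*(-4) - 146) = -95*(((6*2 + 2)*(-2))*(-4) - 146) = -95*(((12 + 2)*(-2))*(-4) - 146) = -95*((14*(-2))*(-4) - 146) = -95*(-28*(-4) - 146) = -95*(112 - 146) = -95*(-34) = 3230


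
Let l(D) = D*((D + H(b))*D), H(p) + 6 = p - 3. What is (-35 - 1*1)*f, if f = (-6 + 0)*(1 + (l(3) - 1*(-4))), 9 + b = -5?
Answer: -37800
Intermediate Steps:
b = -14 (b = -9 - 5 = -14)
H(p) = -9 + p (H(p) = -6 + (p - 3) = -6 + (-3 + p) = -9 + p)
l(D) = D²*(-23 + D) (l(D) = D*((D + (-9 - 14))*D) = D*((D - 23)*D) = D*((-23 + D)*D) = D*(D*(-23 + D)) = D²*(-23 + D))
f = 1050 (f = (-6 + 0)*(1 + (3²*(-23 + 3) - 1*(-4))) = -6*(1 + (9*(-20) + 4)) = -6*(1 + (-180 + 4)) = -6*(1 - 176) = -6*(-175) = 1050)
(-35 - 1*1)*f = (-35 - 1*1)*1050 = (-35 - 1)*1050 = -36*1050 = -37800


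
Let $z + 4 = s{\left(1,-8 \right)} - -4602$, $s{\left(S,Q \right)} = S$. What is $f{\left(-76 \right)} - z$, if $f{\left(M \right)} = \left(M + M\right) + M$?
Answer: $-4827$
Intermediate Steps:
$f{\left(M \right)} = 3 M$ ($f{\left(M \right)} = 2 M + M = 3 M$)
$z = 4599$ ($z = -4 + \left(1 - -4602\right) = -4 + \left(1 + 4602\right) = -4 + 4603 = 4599$)
$f{\left(-76 \right)} - z = 3 \left(-76\right) - 4599 = -228 - 4599 = -4827$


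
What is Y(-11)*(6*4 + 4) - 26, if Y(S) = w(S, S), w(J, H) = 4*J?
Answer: -1258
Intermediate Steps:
Y(S) = 4*S
Y(-11)*(6*4 + 4) - 26 = (4*(-11))*(6*4 + 4) - 26 = -44*(24 + 4) - 26 = -44*28 - 26 = -1232 - 26 = -1258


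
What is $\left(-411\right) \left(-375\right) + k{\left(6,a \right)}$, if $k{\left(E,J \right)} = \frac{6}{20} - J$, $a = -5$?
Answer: $\frac{1541303}{10} \approx 1.5413 \cdot 10^{5}$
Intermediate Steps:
$k{\left(E,J \right)} = \frac{3}{10} - J$ ($k{\left(E,J \right)} = 6 \cdot \frac{1}{20} - J = \frac{3}{10} - J$)
$\left(-411\right) \left(-375\right) + k{\left(6,a \right)} = \left(-411\right) \left(-375\right) + \left(\frac{3}{10} - -5\right) = 154125 + \left(\frac{3}{10} + 5\right) = 154125 + \frac{53}{10} = \frac{1541303}{10}$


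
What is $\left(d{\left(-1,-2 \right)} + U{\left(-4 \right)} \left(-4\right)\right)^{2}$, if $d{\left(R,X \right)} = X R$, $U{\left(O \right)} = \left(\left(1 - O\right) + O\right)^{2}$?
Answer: $4$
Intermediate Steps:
$U{\left(O \right)} = 1$ ($U{\left(O \right)} = 1^{2} = 1$)
$d{\left(R,X \right)} = R X$
$\left(d{\left(-1,-2 \right)} + U{\left(-4 \right)} \left(-4\right)\right)^{2} = \left(\left(-1\right) \left(-2\right) + 1 \left(-4\right)\right)^{2} = \left(2 - 4\right)^{2} = \left(-2\right)^{2} = 4$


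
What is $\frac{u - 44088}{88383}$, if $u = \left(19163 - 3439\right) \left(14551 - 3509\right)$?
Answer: $\frac{173580320}{88383} \approx 1964.0$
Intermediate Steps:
$u = 173624408$ ($u = 15724 \left(14551 - 3509\right) = 15724 \cdot 11042 = 173624408$)
$\frac{u - 44088}{88383} = \frac{173624408 - 44088}{88383} = 173580320 \cdot \frac{1}{88383} = \frac{173580320}{88383}$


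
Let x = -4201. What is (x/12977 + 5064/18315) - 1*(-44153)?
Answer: 3497999359576/79224585 ≈ 44153.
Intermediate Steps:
(x/12977 + 5064/18315) - 1*(-44153) = (-4201/12977 + 5064/18315) - 1*(-44153) = (-4201*1/12977 + 5064*(1/18315)) + 44153 = (-4201/12977 + 1688/6105) + 44153 = -3741929/79224585 + 44153 = 3497999359576/79224585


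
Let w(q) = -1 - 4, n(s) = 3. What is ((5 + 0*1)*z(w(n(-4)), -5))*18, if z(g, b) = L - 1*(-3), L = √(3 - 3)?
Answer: 270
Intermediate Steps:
L = 0 (L = √0 = 0)
w(q) = -5
z(g, b) = 3 (z(g, b) = 0 - 1*(-3) = 0 + 3 = 3)
((5 + 0*1)*z(w(n(-4)), -5))*18 = ((5 + 0*1)*3)*18 = ((5 + 0)*3)*18 = (5*3)*18 = 15*18 = 270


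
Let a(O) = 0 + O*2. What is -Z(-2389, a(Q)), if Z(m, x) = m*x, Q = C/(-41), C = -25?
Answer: 119450/41 ≈ 2913.4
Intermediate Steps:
Q = 25/41 (Q = -25/(-41) = -25*(-1/41) = 25/41 ≈ 0.60976)
a(O) = 2*O (a(O) = 0 + 2*O = 2*O)
-Z(-2389, a(Q)) = -(-2389)*2*(25/41) = -(-2389)*50/41 = -1*(-119450/41) = 119450/41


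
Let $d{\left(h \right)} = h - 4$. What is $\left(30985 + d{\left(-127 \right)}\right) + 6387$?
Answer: $37241$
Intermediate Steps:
$d{\left(h \right)} = -4 + h$ ($d{\left(h \right)} = h - 4 = -4 + h$)
$\left(30985 + d{\left(-127 \right)}\right) + 6387 = \left(30985 - 131\right) + 6387 = 30854 + 6387 = 37241$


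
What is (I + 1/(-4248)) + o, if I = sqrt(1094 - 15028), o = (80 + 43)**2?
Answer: 64267991/4248 + I*sqrt(13934) ≈ 15129.0 + 118.04*I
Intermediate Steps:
o = 15129 (o = 123**2 = 15129)
I = I*sqrt(13934) (I = sqrt(-13934) = I*sqrt(13934) ≈ 118.04*I)
(I + 1/(-4248)) + o = (I*sqrt(13934) + 1/(-4248)) + 15129 = (I*sqrt(13934) - 1/4248) + 15129 = (-1/4248 + I*sqrt(13934)) + 15129 = 64267991/4248 + I*sqrt(13934)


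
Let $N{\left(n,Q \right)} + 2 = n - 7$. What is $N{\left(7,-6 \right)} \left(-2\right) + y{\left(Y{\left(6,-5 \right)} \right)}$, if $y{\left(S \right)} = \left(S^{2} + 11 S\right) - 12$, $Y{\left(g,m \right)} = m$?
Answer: $-38$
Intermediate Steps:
$N{\left(n,Q \right)} = -9 + n$ ($N{\left(n,Q \right)} = -2 + \left(n - 7\right) = -2 + \left(-7 + n\right) = -9 + n$)
$y{\left(S \right)} = -12 + S^{2} + 11 S$
$N{\left(7,-6 \right)} \left(-2\right) + y{\left(Y{\left(6,-5 \right)} \right)} = \left(-9 + 7\right) \left(-2\right) + \left(-12 + \left(-5\right)^{2} + 11 \left(-5\right)\right) = \left(-2\right) \left(-2\right) - 42 = 4 - 42 = -38$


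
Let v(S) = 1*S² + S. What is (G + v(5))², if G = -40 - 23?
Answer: 1089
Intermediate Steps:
v(S) = S + S² (v(S) = S² + S = S + S²)
G = -63
(G + v(5))² = (-63 + 5*(1 + 5))² = (-63 + 5*6)² = (-63 + 30)² = (-33)² = 1089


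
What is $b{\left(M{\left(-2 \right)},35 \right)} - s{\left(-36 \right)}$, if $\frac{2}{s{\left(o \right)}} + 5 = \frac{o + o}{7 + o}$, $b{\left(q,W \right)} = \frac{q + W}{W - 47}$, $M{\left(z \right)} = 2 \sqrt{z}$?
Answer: $- \frac{1859}{876} - \frac{i \sqrt{2}}{6} \approx -2.1221 - 0.2357 i$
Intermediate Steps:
$b{\left(q,W \right)} = \frac{W + q}{-47 + W}$
$s{\left(o \right)} = \frac{2}{-5 + \frac{2 o}{7 + o}}$ ($s{\left(o \right)} = \frac{2}{-5 + \frac{o + o}{7 + o}} = \frac{2}{-5 + \frac{2 o}{7 + o}}$)
$b{\left(M{\left(-2 \right)},35 \right)} - s{\left(-36 \right)} = \frac{35 + 2 \sqrt{-2}}{-47 + 35} - \frac{2 \left(-7 - -36\right)}{35 + 3 \left(-36\right)} = \frac{35 + 2 i \sqrt{2}}{-12} - \frac{2 \left(-7 + 36\right)}{35 - 108} = - \frac{35 + 2 i \sqrt{2}}{12} - 2 \frac{1}{-73} \cdot 29 = \left(- \frac{35}{12} - \frac{i \sqrt{2}}{6}\right) - 2 \left(- \frac{1}{73}\right) 29 = \left(- \frac{35}{12} - \frac{i \sqrt{2}}{6}\right) - - \frac{58}{73} = \left(- \frac{35}{12} - \frac{i \sqrt{2}}{6}\right) + \frac{58}{73} = - \frac{1859}{876} - \frac{i \sqrt{2}}{6}$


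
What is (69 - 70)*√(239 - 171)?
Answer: -2*√17 ≈ -8.2462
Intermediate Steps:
(69 - 70)*√(239 - 171) = -√68 = -2*√17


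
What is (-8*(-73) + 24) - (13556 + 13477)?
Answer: -26425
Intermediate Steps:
(-8*(-73) + 24) - (13556 + 13477) = (584 + 24) - 1*27033 = 608 - 27033 = -26425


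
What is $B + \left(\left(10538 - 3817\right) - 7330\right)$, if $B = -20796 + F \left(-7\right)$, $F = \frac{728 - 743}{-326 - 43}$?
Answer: $- \frac{2632850}{123} \approx -21405.0$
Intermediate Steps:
$F = \frac{5}{123}$ ($F = - \frac{15}{-369} = \left(-15\right) \left(- \frac{1}{369}\right) = \frac{5}{123} \approx 0.04065$)
$B = - \frac{2557943}{123}$ ($B = -20796 + \frac{5}{123} \left(-7\right) = -20796 - \frac{35}{123} = - \frac{2557943}{123} \approx -20796.0$)
$B + \left(\left(10538 - 3817\right) - 7330\right) = - \frac{2557943}{123} + \left(\left(10538 - 3817\right) - 7330\right) = - \frac{2557943}{123} + \left(6721 - 7330\right) = - \frac{2557943}{123} - 609 = - \frac{2632850}{123}$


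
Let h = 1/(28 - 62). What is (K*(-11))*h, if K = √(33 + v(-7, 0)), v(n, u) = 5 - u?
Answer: 11*√38/34 ≈ 1.9944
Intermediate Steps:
h = -1/34 (h = 1/(-34) = -1/34 ≈ -0.029412)
K = √38 (K = √(33 + (5 - 1*0)) = √(33 + (5 + 0)) = √(33 + 5) = √38 ≈ 6.1644)
(K*(-11))*h = (√38*(-11))*(-1/34) = -11*√38*(-1/34) = 11*√38/34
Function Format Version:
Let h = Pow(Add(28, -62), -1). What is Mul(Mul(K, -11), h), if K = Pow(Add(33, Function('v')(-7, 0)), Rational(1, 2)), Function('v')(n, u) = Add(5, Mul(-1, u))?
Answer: Mul(Rational(11, 34), Pow(38, Rational(1, 2))) ≈ 1.9944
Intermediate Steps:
h = Rational(-1, 34) (h = Pow(-34, -1) = Rational(-1, 34) ≈ -0.029412)
K = Pow(38, Rational(1, 2)) (K = Pow(Add(33, Add(5, Mul(-1, 0))), Rational(1, 2)) = Pow(Add(33, Add(5, 0)), Rational(1, 2)) = Pow(Add(33, 5), Rational(1, 2)) = Pow(38, Rational(1, 2)) ≈ 6.1644)
Mul(Mul(K, -11), h) = Mul(Mul(Pow(38, Rational(1, 2)), -11), Rational(-1, 34)) = Mul(Mul(-11, Pow(38, Rational(1, 2))), Rational(-1, 34)) = Mul(Rational(11, 34), Pow(38, Rational(1, 2)))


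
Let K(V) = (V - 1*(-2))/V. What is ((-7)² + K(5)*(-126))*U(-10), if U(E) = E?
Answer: 1274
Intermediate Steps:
K(V) = (2 + V)/V (K(V) = (V + 2)/V = (2 + V)/V)
((-7)² + K(5)*(-126))*U(-10) = ((-7)² + ((2 + 5)/5)*(-126))*(-10) = (49 + ((⅕)*7)*(-126))*(-10) = (49 + (7/5)*(-126))*(-10) = (49 - 882/5)*(-10) = -637/5*(-10) = 1274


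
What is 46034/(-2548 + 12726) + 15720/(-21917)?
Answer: 8662541/2276237 ≈ 3.8056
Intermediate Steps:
46034/(-2548 + 12726) + 15720/(-21917) = 46034/10178 + 15720*(-1/21917) = 46034*(1/10178) - 15720/21917 = 23017/5089 - 15720/21917 = 8662541/2276237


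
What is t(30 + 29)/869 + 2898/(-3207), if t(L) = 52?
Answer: -783866/928961 ≈ -0.84381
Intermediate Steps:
t(30 + 29)/869 + 2898/(-3207) = 52/869 + 2898/(-3207) = 52*(1/869) + 2898*(-1/3207) = 52/869 - 966/1069 = -783866/928961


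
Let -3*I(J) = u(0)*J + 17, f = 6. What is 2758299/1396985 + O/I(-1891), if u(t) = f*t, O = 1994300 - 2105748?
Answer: 467120443923/23748745 ≈ 19669.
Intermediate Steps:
O = -111448
u(t) = 6*t
I(J) = -17/3 (I(J) = -((6*0)*J + 17)/3 = -(0*J + 17)/3 = -(0 + 17)/3 = -⅓*17 = -17/3)
2758299/1396985 + O/I(-1891) = 2758299/1396985 - 111448/(-17/3) = 2758299*(1/1396985) - 111448*(-3/17) = 2758299/1396985 + 334344/17 = 467120443923/23748745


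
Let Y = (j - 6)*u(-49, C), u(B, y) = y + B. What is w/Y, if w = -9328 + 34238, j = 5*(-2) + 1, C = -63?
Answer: 2491/168 ≈ 14.827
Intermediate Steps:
j = -9 (j = -10 + 1 = -9)
u(B, y) = B + y
w = 24910
Y = 1680 (Y = (-9 - 6)*(-49 - 63) = -15*(-112) = 1680)
w/Y = 24910/1680 = 24910*(1/1680) = 2491/168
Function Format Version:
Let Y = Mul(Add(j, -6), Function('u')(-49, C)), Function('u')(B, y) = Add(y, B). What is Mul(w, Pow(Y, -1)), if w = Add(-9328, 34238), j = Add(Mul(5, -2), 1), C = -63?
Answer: Rational(2491, 168) ≈ 14.827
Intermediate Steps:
j = -9 (j = Add(-10, 1) = -9)
Function('u')(B, y) = Add(B, y)
w = 24910
Y = 1680 (Y = Mul(Add(-9, -6), Add(-49, -63)) = Mul(-15, -112) = 1680)
Mul(w, Pow(Y, -1)) = Mul(24910, Pow(1680, -1)) = Mul(24910, Rational(1, 1680)) = Rational(2491, 168)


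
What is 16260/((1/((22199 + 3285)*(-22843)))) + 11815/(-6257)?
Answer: -59225322246297655/6257 ≈ -9.4655e+12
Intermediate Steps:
16260/((1/((22199 + 3285)*(-22843)))) + 11815/(-6257) = 16260/((-1/22843/25484)) + 11815*(-1/6257) = 16260/(((1/25484)*(-1/22843))) - 11815/6257 = 16260/(-1/582131012) - 11815/6257 = 16260*(-582131012) - 11815/6257 = -9465450255120 - 11815/6257 = -59225322246297655/6257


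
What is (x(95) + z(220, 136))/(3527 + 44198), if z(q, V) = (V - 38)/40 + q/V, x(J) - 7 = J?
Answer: 36063/16226500 ≈ 0.0022225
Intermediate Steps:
x(J) = 7 + J
z(q, V) = -19/20 + V/40 + q/V (z(q, V) = (-38 + V)*(1/40) + q/V = (-19/20 + V/40) + q/V = -19/20 + V/40 + q/V)
(x(95) + z(220, 136))/(3527 + 44198) = ((7 + 95) + (220 + (1/40)*136*(-38 + 136))/136)/(3527 + 44198) = (102 + (220 + (1/40)*136*98)/136)/47725 = (102 + (220 + 1666/5)/136)*(1/47725) = (102 + (1/136)*(2766/5))*(1/47725) = (102 + 1383/340)*(1/47725) = (36063/340)*(1/47725) = 36063/16226500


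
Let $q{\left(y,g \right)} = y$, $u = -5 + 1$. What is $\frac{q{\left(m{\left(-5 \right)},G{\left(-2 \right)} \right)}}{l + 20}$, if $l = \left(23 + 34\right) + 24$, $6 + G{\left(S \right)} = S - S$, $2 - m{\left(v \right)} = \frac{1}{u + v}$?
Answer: $\frac{19}{909} \approx 0.020902$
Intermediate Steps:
$u = -4$
$m{\left(v \right)} = 2 - \frac{1}{-4 + v}$
$G{\left(S \right)} = -6$ ($G{\left(S \right)} = -6 + \left(S - S\right) = -6 + 0 = -6$)
$l = 81$ ($l = 57 + 24 = 81$)
$\frac{q{\left(m{\left(-5 \right)},G{\left(-2 \right)} \right)}}{l + 20} = \frac{\frac{1}{-4 - 5} \left(-9 + 2 \left(-5\right)\right)}{81 + 20} = \frac{\frac{1}{-9} \left(-9 - 10\right)}{101} = \left(- \frac{1}{9}\right) \left(-19\right) \frac{1}{101} = \frac{19}{9} \cdot \frac{1}{101} = \frac{19}{909}$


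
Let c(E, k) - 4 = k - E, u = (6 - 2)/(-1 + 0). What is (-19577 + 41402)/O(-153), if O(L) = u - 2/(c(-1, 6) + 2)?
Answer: -31525/6 ≈ -5254.2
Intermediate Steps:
u = -4 (u = 4/(-1) = 4*(-1) = -4)
c(E, k) = 4 + k - E (c(E, k) = 4 + (k - E) = 4 + k - E)
O(L) = -54/13 (O(L) = -4 - 2/((4 + 6 - 1*(-1)) + 2) = -4 - 2/((4 + 6 + 1) + 2) = -4 - 2/(11 + 2) = -4 - 2/13 = -54/13)
(-19577 + 41402)/O(-153) = (-19577 + 41402)/(-54/13) = 21825*(-13/54) = -31525/6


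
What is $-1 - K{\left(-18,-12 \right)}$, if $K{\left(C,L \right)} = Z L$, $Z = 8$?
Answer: $95$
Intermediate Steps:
$K{\left(C,L \right)} = 8 L$
$-1 - K{\left(-18,-12 \right)} = -1 - 8 \left(-12\right) = -1 - -96 = -1 + 96 = 95$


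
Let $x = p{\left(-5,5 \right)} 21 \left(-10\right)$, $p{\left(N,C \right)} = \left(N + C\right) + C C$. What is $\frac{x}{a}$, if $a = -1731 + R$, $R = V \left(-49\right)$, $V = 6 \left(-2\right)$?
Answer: $\frac{1750}{381} \approx 4.5932$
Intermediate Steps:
$p{\left(N,C \right)} = C + N + C^{2}$ ($p{\left(N,C \right)} = \left(C + N\right) + C^{2} = C + N + C^{2}$)
$V = -12$
$R = 588$ ($R = \left(-12\right) \left(-49\right) = 588$)
$a = -1143$ ($a = -1731 + 588 = -1143$)
$x = -5250$ ($x = \left(5 - 5 + 5^{2}\right) 21 \left(-10\right) = \left(5 - 5 + 25\right) 21 \left(-10\right) = 25 \cdot 21 \left(-10\right) = 525 \left(-10\right) = -5250$)
$\frac{x}{a} = - \frac{5250}{-1143} = \left(-5250\right) \left(- \frac{1}{1143}\right) = \frac{1750}{381}$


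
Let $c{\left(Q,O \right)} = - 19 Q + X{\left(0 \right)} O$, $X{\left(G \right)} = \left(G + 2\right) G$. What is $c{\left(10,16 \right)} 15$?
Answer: $-2850$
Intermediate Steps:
$X{\left(G \right)} = G \left(2 + G\right)$ ($X{\left(G \right)} = \left(2 + G\right) G = G \left(2 + G\right)$)
$c{\left(Q,O \right)} = - 19 Q$ ($c{\left(Q,O \right)} = - 19 Q + 0 \left(2 + 0\right) O = - 19 Q + 0 \cdot 2 O = - 19 Q + 0 O = - 19 Q + 0 = - 19 Q$)
$c{\left(10,16 \right)} 15 = \left(-19\right) 10 \cdot 15 = \left(-190\right) 15 = -2850$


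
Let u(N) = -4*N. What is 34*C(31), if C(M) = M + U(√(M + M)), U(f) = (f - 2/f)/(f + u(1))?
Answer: 25262/23 + 2040*√62/713 ≈ 1120.9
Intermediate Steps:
U(f) = (f - 2/f)/(-4 + f) (U(f) = (f - 2/f)/(f - 4*1) = (f - 2/f)/(f - 4) = (f - 2/f)/(-4 + f))
C(M) = M + √2*(-2 + 2*M)/(2*√M*(-4 + √2*√M)) (C(M) = M + (-2 + (√(M + M))²)/((√(M + M))*(-4 + √(M + M))) = M + (-2 + (√(2*M))²)/((√(2*M))*(-4 + √(2*M))) = M + (-2 + (√2*√M)²)/(((√2*√M))*(-4 + √2*√M)) = M + (√2/(2*√M))*(-2 + 2*M)/(-4 + √2*√M) = M + √2*(-2 + 2*M)/(2*√M*(-4 + √2*√M)))
34*C(31) = 34*((-√2 - 124*√31 + 31*√2 + √2*31²)/(-4*√31 + 31*√2)) = 34*((-√2 - 124*√31 + 31*√2 + √2*961)/(-4*√31 + 31*√2)) = 34*((-√2 - 124*√31 + 31*√2 + 961*√2)/(-4*√31 + 31*√2)) = 34*((-124*√31 + 991*√2)/(-4*√31 + 31*√2)) = 34*(-124*√31 + 991*√2)/(-4*√31 + 31*√2)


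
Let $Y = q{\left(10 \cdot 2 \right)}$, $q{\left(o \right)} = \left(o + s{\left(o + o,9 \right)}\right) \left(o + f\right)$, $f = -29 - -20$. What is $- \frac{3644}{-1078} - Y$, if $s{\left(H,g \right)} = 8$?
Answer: $- \frac{164190}{539} \approx -304.62$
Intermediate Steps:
$f = -9$ ($f = -29 + 20 = -9$)
$q{\left(o \right)} = \left(-9 + o\right) \left(8 + o\right)$ ($q{\left(o \right)} = \left(o + 8\right) \left(o - 9\right) = \left(8 + o\right) \left(-9 + o\right) = \left(-9 + o\right) \left(8 + o\right)$)
$Y = 308$ ($Y = -72 + \left(10 \cdot 2\right)^{2} - 10 \cdot 2 = -72 + 20^{2} - 20 = -72 + 400 - 20 = 308$)
$- \frac{3644}{-1078} - Y = - \frac{3644}{-1078} - 308 = \left(-3644\right) \left(- \frac{1}{1078}\right) - 308 = \frac{1822}{539} - 308 = - \frac{164190}{539}$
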